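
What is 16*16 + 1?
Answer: 257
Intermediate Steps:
16*16 + 1 = 256 + 1 = 257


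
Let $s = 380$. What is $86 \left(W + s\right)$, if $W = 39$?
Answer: $36034$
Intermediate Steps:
$86 \left(W + s\right) = 86 \left(39 + 380\right) = 86 \cdot 419 = 36034$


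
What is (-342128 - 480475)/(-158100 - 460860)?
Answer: 274201/206320 ≈ 1.3290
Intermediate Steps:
(-342128 - 480475)/(-158100 - 460860) = -822603/(-618960) = -822603*(-1/618960) = 274201/206320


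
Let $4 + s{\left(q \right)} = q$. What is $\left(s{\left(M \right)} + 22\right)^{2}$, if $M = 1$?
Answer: $361$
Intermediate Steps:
$s{\left(q \right)} = -4 + q$
$\left(s{\left(M \right)} + 22\right)^{2} = \left(\left(-4 + 1\right) + 22\right)^{2} = \left(-3 + 22\right)^{2} = 19^{2} = 361$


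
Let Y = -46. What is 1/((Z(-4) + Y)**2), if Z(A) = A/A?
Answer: 1/2025 ≈ 0.00049383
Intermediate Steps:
Z(A) = 1
1/((Z(-4) + Y)**2) = 1/((1 - 46)**2) = 1/((-45)**2) = 1/2025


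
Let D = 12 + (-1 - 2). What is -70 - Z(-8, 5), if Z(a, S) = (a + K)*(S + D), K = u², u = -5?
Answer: -308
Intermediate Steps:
K = 25 (K = (-5)² = 25)
D = 9 (D = 12 - 3 = 9)
Z(a, S) = (9 + S)*(25 + a) (Z(a, S) = (a + 25)*(S + 9) = (25 + a)*(9 + S) = (9 + S)*(25 + a))
-70 - Z(-8, 5) = -70 - (225 + 9*(-8) + 25*5 + 5*(-8)) = -70 - (225 - 72 + 125 - 40) = -70 - 1*238 = -70 - 238 = -308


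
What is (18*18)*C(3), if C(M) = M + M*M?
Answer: 3888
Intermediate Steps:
C(M) = M + M²
(18*18)*C(3) = (18*18)*(3*(1 + 3)) = 324*(3*4) = 324*12 = 3888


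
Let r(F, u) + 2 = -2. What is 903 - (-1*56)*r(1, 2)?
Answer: 679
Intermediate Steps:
r(F, u) = -4 (r(F, u) = -2 - 2 = -4)
903 - (-1*56)*r(1, 2) = 903 - (-1*56)*(-4) = 903 - (-56)*(-4) = 903 - 1*224 = 903 - 224 = 679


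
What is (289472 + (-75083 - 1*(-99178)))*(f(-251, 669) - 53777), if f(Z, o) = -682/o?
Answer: -11281355174665/669 ≈ -1.6863e+10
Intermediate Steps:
(289472 + (-75083 - 1*(-99178)))*(f(-251, 669) - 53777) = (289472 + (-75083 - 1*(-99178)))*(-682/669 - 53777) = (289472 + (-75083 + 99178))*(-682*1/669 - 53777) = (289472 + 24095)*(-682/669 - 53777) = 313567*(-35977495/669) = -11281355174665/669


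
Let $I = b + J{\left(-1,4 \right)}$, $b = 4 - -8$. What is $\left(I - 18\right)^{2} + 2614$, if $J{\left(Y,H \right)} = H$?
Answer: $2618$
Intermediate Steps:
$b = 12$ ($b = 4 + 8 = 12$)
$I = 16$ ($I = 12 + 4 = 16$)
$\left(I - 18\right)^{2} + 2614 = \left(16 - 18\right)^{2} + 2614 = \left(-2\right)^{2} + 2614 = 4 + 2614 = 2618$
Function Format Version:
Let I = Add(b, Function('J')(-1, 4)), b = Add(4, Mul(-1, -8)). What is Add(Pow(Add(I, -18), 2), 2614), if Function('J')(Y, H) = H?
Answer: 2618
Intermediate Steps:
b = 12 (b = Add(4, 8) = 12)
I = 16 (I = Add(12, 4) = 16)
Add(Pow(Add(I, -18), 2), 2614) = Add(Pow(Add(16, -18), 2), 2614) = Add(Pow(-2, 2), 2614) = Add(4, 2614) = 2618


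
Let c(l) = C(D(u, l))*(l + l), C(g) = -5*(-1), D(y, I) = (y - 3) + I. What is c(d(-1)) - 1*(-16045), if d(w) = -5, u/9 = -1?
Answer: 15995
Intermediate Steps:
u = -9 (u = 9*(-1) = -9)
D(y, I) = -3 + I + y (D(y, I) = (-3 + y) + I = -3 + I + y)
C(g) = 5
c(l) = 10*l (c(l) = 5*(l + l) = 5*(2*l) = 10*l)
c(d(-1)) - 1*(-16045) = 10*(-5) - 1*(-16045) = -50 + 16045 = 15995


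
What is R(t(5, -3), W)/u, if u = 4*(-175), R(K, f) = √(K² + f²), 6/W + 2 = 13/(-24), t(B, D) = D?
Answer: -3*√241/8540 ≈ -0.0054535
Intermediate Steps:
W = -144/61 (W = 6/(-2 + 13/(-24)) = 6/(-2 + 13*(-1/24)) = 6/(-2 - 13/24) = 6/(-61/24) = 6*(-24/61) = -144/61 ≈ -2.3607)
u = -700
R(t(5, -3), W)/u = √((-3)² + (-144/61)²)/(-700) = √(9 + 20736/3721)*(-1/700) = √(54225/3721)*(-1/700) = (15*√241/61)*(-1/700) = -3*√241/8540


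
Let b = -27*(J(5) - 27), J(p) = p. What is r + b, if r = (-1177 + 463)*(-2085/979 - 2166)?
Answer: 1516117212/979 ≈ 1.5486e+6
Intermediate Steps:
r = 1515535686/979 (r = -714*(-2085*1/979 - 2166) = -714*(-2085/979 - 2166) = -714*(-2122599/979) = 1515535686/979 ≈ 1.5480e+6)
b = 594 (b = -27*(5 - 27) = -27*(-22) = 594)
r + b = 1515535686/979 + 594 = 1516117212/979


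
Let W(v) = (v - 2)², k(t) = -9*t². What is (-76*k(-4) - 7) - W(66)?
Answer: 6841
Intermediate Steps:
W(v) = (-2 + v)²
(-76*k(-4) - 7) - W(66) = (-(-684)*(-4)² - 7) - (-2 + 66)² = (-(-684)*16 - 7) - 1*64² = (-76*(-144) - 7) - 1*4096 = (10944 - 7) - 4096 = 10937 - 4096 = 6841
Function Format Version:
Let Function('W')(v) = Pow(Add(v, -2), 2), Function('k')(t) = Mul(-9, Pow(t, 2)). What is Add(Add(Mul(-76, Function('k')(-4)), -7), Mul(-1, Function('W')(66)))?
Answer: 6841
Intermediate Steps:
Function('W')(v) = Pow(Add(-2, v), 2)
Add(Add(Mul(-76, Function('k')(-4)), -7), Mul(-1, Function('W')(66))) = Add(Add(Mul(-76, Mul(-9, Pow(-4, 2))), -7), Mul(-1, Pow(Add(-2, 66), 2))) = Add(Add(Mul(-76, Mul(-9, 16)), -7), Mul(-1, Pow(64, 2))) = Add(Add(Mul(-76, -144), -7), Mul(-1, 4096)) = Add(Add(10944, -7), -4096) = Add(10937, -4096) = 6841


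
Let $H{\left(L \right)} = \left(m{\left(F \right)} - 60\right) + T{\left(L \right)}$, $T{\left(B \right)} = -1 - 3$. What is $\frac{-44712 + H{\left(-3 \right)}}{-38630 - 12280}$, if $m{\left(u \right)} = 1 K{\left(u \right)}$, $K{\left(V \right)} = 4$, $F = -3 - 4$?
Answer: $\frac{7462}{8485} \approx 0.87943$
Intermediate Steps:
$T{\left(B \right)} = -4$
$F = -7$ ($F = -3 - 4 = -7$)
$m{\left(u \right)} = 4$ ($m{\left(u \right)} = 1 \cdot 4 = 4$)
$H{\left(L \right)} = -60$ ($H{\left(L \right)} = \left(4 - 60\right) - 4 = -56 - 4 = -60$)
$\frac{-44712 + H{\left(-3 \right)}}{-38630 - 12280} = \frac{-44712 - 60}{-38630 - 12280} = - \frac{44772}{-50910} = \left(-44772\right) \left(- \frac{1}{50910}\right) = \frac{7462}{8485}$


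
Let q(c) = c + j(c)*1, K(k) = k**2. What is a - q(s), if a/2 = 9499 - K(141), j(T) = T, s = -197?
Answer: -20370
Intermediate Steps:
q(c) = 2*c (q(c) = c + c*1 = c + c = 2*c)
a = -20764 (a = 2*(9499 - 1*141**2) = 2*(9499 - 1*19881) = 2*(9499 - 19881) = 2*(-10382) = -20764)
a - q(s) = -20764 - 2*(-197) = -20764 - 1*(-394) = -20764 + 394 = -20370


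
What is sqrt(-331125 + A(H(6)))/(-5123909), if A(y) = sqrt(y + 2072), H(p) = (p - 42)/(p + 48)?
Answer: -I*sqrt(2980125 - 3*sqrt(18642))/15371727 ≈ -0.0001123*I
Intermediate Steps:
H(p) = (-42 + p)/(48 + p)
A(y) = sqrt(2072 + y)
sqrt(-331125 + A(H(6)))/(-5123909) = sqrt(-331125 + sqrt(2072 + (-42 + 6)/(48 + 6)))/(-5123909) = sqrt(-331125 + sqrt(2072 - 36/54))*(-1/5123909) = sqrt(-331125 + sqrt(2072 + (1/54)*(-36)))*(-1/5123909) = sqrt(-331125 + sqrt(2072 - 2/3))*(-1/5123909) = sqrt(-331125 + sqrt(6214/3))*(-1/5123909) = sqrt(-331125 + sqrt(18642)/3)*(-1/5123909) = -sqrt(-331125 + sqrt(18642)/3)/5123909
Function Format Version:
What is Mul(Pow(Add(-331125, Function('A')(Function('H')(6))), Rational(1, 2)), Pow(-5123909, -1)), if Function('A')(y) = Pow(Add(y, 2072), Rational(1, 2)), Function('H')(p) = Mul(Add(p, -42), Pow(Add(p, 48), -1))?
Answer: Mul(Rational(-1, 15371727), I, Pow(Add(2980125, Mul(-3, Pow(18642, Rational(1, 2)))), Rational(1, 2))) ≈ Mul(-0.00011230, I)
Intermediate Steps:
Function('H')(p) = Mul(Pow(Add(48, p), -1), Add(-42, p)) (Function('H')(p) = Mul(Add(-42, p), Pow(Add(48, p), -1)) = Mul(Pow(Add(48, p), -1), Add(-42, p)))
Function('A')(y) = Pow(Add(2072, y), Rational(1, 2))
Mul(Pow(Add(-331125, Function('A')(Function('H')(6))), Rational(1, 2)), Pow(-5123909, -1)) = Mul(Pow(Add(-331125, Pow(Add(2072, Mul(Pow(Add(48, 6), -1), Add(-42, 6))), Rational(1, 2))), Rational(1, 2)), Pow(-5123909, -1)) = Mul(Pow(Add(-331125, Pow(Add(2072, Mul(Pow(54, -1), -36)), Rational(1, 2))), Rational(1, 2)), Rational(-1, 5123909)) = Mul(Pow(Add(-331125, Pow(Add(2072, Mul(Rational(1, 54), -36)), Rational(1, 2))), Rational(1, 2)), Rational(-1, 5123909)) = Mul(Pow(Add(-331125, Pow(Add(2072, Rational(-2, 3)), Rational(1, 2))), Rational(1, 2)), Rational(-1, 5123909)) = Mul(Pow(Add(-331125, Pow(Rational(6214, 3), Rational(1, 2))), Rational(1, 2)), Rational(-1, 5123909)) = Mul(Pow(Add(-331125, Mul(Rational(1, 3), Pow(18642, Rational(1, 2)))), Rational(1, 2)), Rational(-1, 5123909)) = Mul(Rational(-1, 5123909), Pow(Add(-331125, Mul(Rational(1, 3), Pow(18642, Rational(1, 2)))), Rational(1, 2)))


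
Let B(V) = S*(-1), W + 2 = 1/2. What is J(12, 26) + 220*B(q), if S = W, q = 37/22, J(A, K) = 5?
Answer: 335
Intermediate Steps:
q = 37/22 (q = 37*(1/22) = 37/22 ≈ 1.6818)
W = -3/2 (W = -2 + 1/2 = -3/2 ≈ -1.5000)
S = -3/2 ≈ -1.5000
B(V) = 3/2 (B(V) = -3/2*(-1) = 3/2)
J(12, 26) + 220*B(q) = 5 + 220*(3/2) = 5 + 330 = 335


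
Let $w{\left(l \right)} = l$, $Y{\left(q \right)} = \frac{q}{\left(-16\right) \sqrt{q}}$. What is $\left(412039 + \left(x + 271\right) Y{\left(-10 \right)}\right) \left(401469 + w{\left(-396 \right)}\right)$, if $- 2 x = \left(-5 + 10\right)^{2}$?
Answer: $165257717847 - \frac{207354741 i \sqrt{10}}{32} \approx 1.6526 \cdot 10^{11} - 2.0491 \cdot 10^{7} i$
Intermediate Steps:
$x = - \frac{25}{2}$ ($x = - \frac{\left(-5 + 10\right)^{2}}{2} = - \frac{5^{2}}{2} = \left(- \frac{1}{2}\right) 25 = - \frac{25}{2} \approx -12.5$)
$Y{\left(q \right)} = - \frac{\sqrt{q}}{16}$ ($Y{\left(q \right)} = q \left(- \frac{1}{16 \sqrt{q}}\right) = - \frac{\sqrt{q}}{16}$)
$\left(412039 + \left(x + 271\right) Y{\left(-10 \right)}\right) \left(401469 + w{\left(-396 \right)}\right) = \left(412039 + \left(- \frac{25}{2} + 271\right) \left(- \frac{\sqrt{-10}}{16}\right)\right) \left(401469 - 396\right) = \left(412039 + \frac{517 \left(- \frac{i \sqrt{10}}{16}\right)}{2}\right) 401073 = \left(412039 - \frac{517 i \sqrt{10}}{32}\right) 401073 = 165257717847 - \frac{207354741 i \sqrt{10}}{32}$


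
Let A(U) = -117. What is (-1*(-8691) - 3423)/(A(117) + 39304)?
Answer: 5268/39187 ≈ 0.13443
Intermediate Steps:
(-1*(-8691) - 3423)/(A(117) + 39304) = (-1*(-8691) - 3423)/(-117 + 39304) = (8691 - 3423)/39187 = 5268*(1/39187) = 5268/39187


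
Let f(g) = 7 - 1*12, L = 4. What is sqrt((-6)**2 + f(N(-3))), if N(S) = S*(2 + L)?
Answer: sqrt(31) ≈ 5.5678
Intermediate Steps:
N(S) = 6*S (N(S) = S*(2 + 4) = S*6 = 6*S)
f(g) = -5 (f(g) = 7 - 12 = -5)
sqrt((-6)**2 + f(N(-3))) = sqrt((-6)**2 - 5) = sqrt(36 - 5) = sqrt(31)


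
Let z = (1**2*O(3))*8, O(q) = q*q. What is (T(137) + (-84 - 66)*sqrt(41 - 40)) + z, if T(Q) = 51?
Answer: -27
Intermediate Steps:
O(q) = q**2
z = 72 (z = (1**2*3**2)*8 = (1*9)*8 = 9*8 = 72)
(T(137) + (-84 - 66)*sqrt(41 - 40)) + z = (51 + (-84 - 66)*sqrt(41 - 40)) + 72 = (51 - 150*sqrt(1)) + 72 = (51 - 150*1) + 72 = (51 - 150) + 72 = -99 + 72 = -27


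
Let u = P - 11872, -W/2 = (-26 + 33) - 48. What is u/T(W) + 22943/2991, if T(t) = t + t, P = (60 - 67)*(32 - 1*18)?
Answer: -16019809/245262 ≈ -65.317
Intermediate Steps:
P = -98 (P = -7*(32 - 18) = -7*14 = -98)
W = 82 (W = -2*((-26 + 33) - 48) = -2*(7 - 48) = -2*(-41) = 82)
T(t) = 2*t
u = -11970 (u = -98 - 11872 = -11970)
u/T(W) + 22943/2991 = -11970/(2*82) + 22943/2991 = -11970/164 + 22943*(1/2991) = -11970*1/164 + 22943/2991 = -5985/82 + 22943/2991 = -16019809/245262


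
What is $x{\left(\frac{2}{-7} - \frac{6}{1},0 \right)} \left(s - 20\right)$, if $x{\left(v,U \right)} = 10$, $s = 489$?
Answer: $4690$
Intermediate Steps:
$x{\left(\frac{2}{-7} - \frac{6}{1},0 \right)} \left(s - 20\right) = 10 \left(489 - 20\right) = 10 \cdot 469 = 4690$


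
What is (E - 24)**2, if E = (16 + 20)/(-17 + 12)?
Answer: 24336/25 ≈ 973.44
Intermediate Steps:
E = -36/5 (E = 36/(-5) = 36*(-1/5) = -36/5 ≈ -7.2000)
(E - 24)**2 = (-36/5 - 24)**2 = (-156/5)**2 = 24336/25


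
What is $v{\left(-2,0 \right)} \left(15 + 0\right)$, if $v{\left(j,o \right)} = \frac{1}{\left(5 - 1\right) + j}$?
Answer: $\frac{15}{2} \approx 7.5$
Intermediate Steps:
$v{\left(j,o \right)} = \frac{1}{4 + j}$ ($v{\left(j,o \right)} = \frac{1}{\left(5 - 1\right) + j} = \frac{1}{4 + j}$)
$v{\left(-2,0 \right)} \left(15 + 0\right) = \frac{15 + 0}{4 - 2} = \frac{1}{2} \cdot 15 = \frac{15}{2}$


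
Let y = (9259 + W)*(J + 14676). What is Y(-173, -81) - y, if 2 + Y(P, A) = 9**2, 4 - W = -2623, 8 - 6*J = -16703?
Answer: -207543348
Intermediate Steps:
J = 16711/6 (J = 4/3 - 1/6*(-16703) = 4/3 + 16703/6 = 16711/6 ≈ 2785.2)
W = 2627 (W = 4 - 1*(-2623) = 4 + 2623 = 2627)
Y(P, A) = 79 (Y(P, A) = -2 + 9**2 = -2 + 81 = 79)
y = 207543427 (y = (9259 + 2627)*(16711/6 + 14676) = 11886*(104767/6) = 207543427)
Y(-173, -81) - y = 79 - 1*207543427 = 79 - 207543427 = -207543348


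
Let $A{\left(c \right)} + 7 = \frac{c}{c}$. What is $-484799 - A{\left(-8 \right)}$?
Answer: $-484793$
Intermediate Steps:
$A{\left(c \right)} = -6$ ($A{\left(c \right)} = -7 + \frac{c}{c} = -7 + 1 = -6$)
$-484799 - A{\left(-8 \right)} = -484799 - -6 = -484799 + 6 = -484793$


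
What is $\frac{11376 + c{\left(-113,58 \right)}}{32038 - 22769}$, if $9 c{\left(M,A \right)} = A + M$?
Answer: $\frac{102329}{83421} \approx 1.2267$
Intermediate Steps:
$c{\left(M,A \right)} = \frac{A}{9} + \frac{M}{9}$ ($c{\left(M,A \right)} = \frac{A + M}{9} = \frac{A}{9} + \frac{M}{9}$)
$\frac{11376 + c{\left(-113,58 \right)}}{32038 - 22769} = \frac{11376 + \left(\frac{1}{9} \cdot 58 + \frac{1}{9} \left(-113\right)\right)}{32038 - 22769} = \frac{11376 + \left(\frac{58}{9} - \frac{113}{9}\right)}{9269} = \left(11376 - \frac{55}{9}\right) \frac{1}{9269} = \frac{102329}{9} \cdot \frac{1}{9269} = \frac{102329}{83421}$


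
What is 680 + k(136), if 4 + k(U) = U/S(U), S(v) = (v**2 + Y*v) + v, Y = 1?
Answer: 93289/138 ≈ 676.01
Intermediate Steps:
S(v) = v**2 + 2*v (S(v) = (v**2 + 1*v) + v = (v**2 + v) + v = (v + v**2) + v = v**2 + 2*v)
k(U) = -4 + 1/(2 + U) (k(U) = -4 + U/((U*(2 + U))) = -4 + U*(1/(U*(2 + U))) = -4 + 1/(2 + U))
680 + k(136) = 680 + (-7 - 4*136)/(2 + 136) = 680 + (-7 - 544)/138 = 680 + (1/138)*(-551) = 680 - 551/138 = 93289/138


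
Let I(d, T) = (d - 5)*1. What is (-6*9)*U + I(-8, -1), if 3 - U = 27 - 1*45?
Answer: -1147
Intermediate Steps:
U = 21 (U = 3 - (27 - 1*45) = 3 - (27 - 45) = 3 - 1*(-18) = 3 + 18 = 21)
I(d, T) = -5 + d (I(d, T) = (-5 + d)*1 = -5 + d)
(-6*9)*U + I(-8, -1) = -6*9*21 + (-5 - 8) = -54*21 - 13 = -1134 - 13 = -1147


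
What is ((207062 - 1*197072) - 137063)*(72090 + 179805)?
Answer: -32009053335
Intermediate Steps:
((207062 - 1*197072) - 137063)*(72090 + 179805) = ((207062 - 197072) - 137063)*251895 = (9990 - 137063)*251895 = -127073*251895 = -32009053335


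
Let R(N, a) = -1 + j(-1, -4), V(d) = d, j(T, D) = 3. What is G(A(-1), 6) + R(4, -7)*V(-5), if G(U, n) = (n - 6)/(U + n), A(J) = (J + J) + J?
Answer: -10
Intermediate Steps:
A(J) = 3*J (A(J) = 2*J + J = 3*J)
G(U, n) = (-6 + n)/(U + n)
R(N, a) = 2 (R(N, a) = -1 + 3 = 2)
G(A(-1), 6) + R(4, -7)*V(-5) = (-6 + 6)/(3*(-1) + 6) + 2*(-5) = 0/(-3 + 6) - 10 = 0/3 - 10 = (⅓)*0 - 10 = 0 - 10 = -10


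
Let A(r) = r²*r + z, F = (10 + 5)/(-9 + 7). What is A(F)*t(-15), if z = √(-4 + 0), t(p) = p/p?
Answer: -3375/8 + 2*I ≈ -421.88 + 2.0*I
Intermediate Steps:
t(p) = 1
F = -15/2 (F = 15/(-2) = 15*(-½) = -15/2 ≈ -7.5000)
z = 2*I (z = √(-4) = 2*I ≈ 2.0*I)
A(r) = r³ + 2*I (A(r) = r²*r + 2*I = r³ + 2*I)
A(F)*t(-15) = ((-15/2)³ + 2*I)*1 = (-3375/8 + 2*I)*1 = -3375/8 + 2*I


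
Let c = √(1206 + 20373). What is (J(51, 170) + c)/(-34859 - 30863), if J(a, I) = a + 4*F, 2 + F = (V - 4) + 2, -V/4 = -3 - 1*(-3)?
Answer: -35/65722 - √21579/65722 ≈ -0.0027677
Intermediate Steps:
V = 0 (V = -4*(-3 - 1*(-3)) = -4*(-3 + 3) = -4*0 = 0)
F = -4 (F = -2 + ((0 - 4) + 2) = -2 + (-4 + 2) = -2 - 2 = -4)
c = √21579 ≈ 146.90
J(a, I) = -16 + a (J(a, I) = a + 4*(-4) = a - 16 = -16 + a)
(J(51, 170) + c)/(-34859 - 30863) = ((-16 + 51) + √21579)/(-34859 - 30863) = (35 + √21579)/(-65722) = (35 + √21579)*(-1/65722) = -35/65722 - √21579/65722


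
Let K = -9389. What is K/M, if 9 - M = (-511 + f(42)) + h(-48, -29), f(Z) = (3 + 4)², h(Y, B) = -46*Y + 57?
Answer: 9389/1794 ≈ 5.2336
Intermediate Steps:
h(Y, B) = 57 - 46*Y
f(Z) = 49 (f(Z) = 7² = 49)
M = -1794 (M = 9 - ((-511 + 49) + (57 - 46*(-48))) = 9 - (-462 + (57 + 2208)) = 9 - (-462 + 2265) = 9 - 1*1803 = 9 - 1803 = -1794)
K/M = -9389/(-1794) = -9389*(-1/1794) = 9389/1794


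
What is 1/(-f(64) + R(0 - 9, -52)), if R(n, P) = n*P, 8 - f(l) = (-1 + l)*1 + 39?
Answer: 1/562 ≈ 0.0017794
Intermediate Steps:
f(l) = -30 - l (f(l) = 8 - ((-1 + l)*1 + 39) = 8 - ((-1 + l) + 39) = 8 - (38 + l) = 8 + (-38 - l) = -30 - l)
R(n, P) = P*n
1/(-f(64) + R(0 - 9, -52)) = 1/(-(-30 - 1*64) - 52*(0 - 9)) = 1/(-(-30 - 64) - 52*(-9)) = 1/(-1*(-94) + 468) = 1/(94 + 468) = 1/562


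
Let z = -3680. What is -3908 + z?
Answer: -7588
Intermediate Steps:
-3908 + z = -3908 - 3680 = -7588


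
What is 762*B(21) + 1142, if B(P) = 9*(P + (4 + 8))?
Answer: 227456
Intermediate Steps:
B(P) = 108 + 9*P (B(P) = 9*(P + 12) = 9*(12 + P) = 108 + 9*P)
762*B(21) + 1142 = 762*(108 + 9*21) + 1142 = 762*(108 + 189) + 1142 = 762*297 + 1142 = 226314 + 1142 = 227456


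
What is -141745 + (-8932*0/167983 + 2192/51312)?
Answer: -454576078/3207 ≈ -1.4175e+5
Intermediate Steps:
-141745 + (-8932*0/167983 + 2192/51312) = -141745 + (0*(1/167983) + 2192*(1/51312)) = -141745 + (0 + 137/3207) = -141745 + 137/3207 = -454576078/3207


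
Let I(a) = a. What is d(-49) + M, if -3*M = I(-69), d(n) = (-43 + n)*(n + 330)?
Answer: -25829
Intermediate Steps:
d(n) = (-43 + n)*(330 + n)
M = 23 (M = -⅓*(-69) = 23)
d(-49) + M = (-14190 + (-49)² + 287*(-49)) + 23 = (-14190 + 2401 - 14063) + 23 = -25852 + 23 = -25829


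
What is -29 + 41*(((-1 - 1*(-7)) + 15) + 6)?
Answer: 1078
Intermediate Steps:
-29 + 41*(((-1 - 1*(-7)) + 15) + 6) = -29 + 41*(((-1 + 7) + 15) + 6) = -29 + 41*((6 + 15) + 6) = -29 + 41*(21 + 6) = -29 + 41*27 = -29 + 1107 = 1078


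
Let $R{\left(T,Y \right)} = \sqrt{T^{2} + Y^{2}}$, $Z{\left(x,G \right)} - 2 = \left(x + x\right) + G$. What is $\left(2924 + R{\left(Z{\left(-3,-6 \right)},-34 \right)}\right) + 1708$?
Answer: $4632 + 2 \sqrt{314} \approx 4667.4$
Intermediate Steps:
$Z{\left(x,G \right)} = 2 + G + 2 x$ ($Z{\left(x,G \right)} = 2 + \left(\left(x + x\right) + G\right) = 2 + \left(2 x + G\right) = 2 + \left(G + 2 x\right) = 2 + G + 2 x$)
$\left(2924 + R{\left(Z{\left(-3,-6 \right)},-34 \right)}\right) + 1708 = \left(2924 + \sqrt{\left(2 - 6 + 2 \left(-3\right)\right)^{2} + \left(-34\right)^{2}}\right) + 1708 = \left(2924 + \sqrt{\left(2 - 6 - 6\right)^{2} + 1156}\right) + 1708 = \left(2924 + \sqrt{\left(-10\right)^{2} + 1156}\right) + 1708 = \left(2924 + \sqrt{100 + 1156}\right) + 1708 = \left(2924 + \sqrt{1256}\right) + 1708 = \left(2924 + 2 \sqrt{314}\right) + 1708 = 4632 + 2 \sqrt{314}$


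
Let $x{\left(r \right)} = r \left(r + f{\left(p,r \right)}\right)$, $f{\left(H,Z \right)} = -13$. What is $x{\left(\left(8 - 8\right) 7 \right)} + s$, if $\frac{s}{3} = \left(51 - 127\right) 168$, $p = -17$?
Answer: $-38304$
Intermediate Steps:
$x{\left(r \right)} = r \left(-13 + r\right)$ ($x{\left(r \right)} = r \left(r - 13\right) = r \left(-13 + r\right)$)
$s = -38304$ ($s = 3 \left(51 - 127\right) 168 = 3 \left(\left(-76\right) 168\right) = 3 \left(-12768\right) = -38304$)
$x{\left(\left(8 - 8\right) 7 \right)} + s = \left(8 - 8\right) 7 \left(-13 + \left(8 - 8\right) 7\right) - 38304 = 0 \cdot 7 \left(-13 + 0 \cdot 7\right) - 38304 = 0 \left(-13 + 0\right) - 38304 = 0 \left(-13\right) - 38304 = 0 - 38304 = -38304$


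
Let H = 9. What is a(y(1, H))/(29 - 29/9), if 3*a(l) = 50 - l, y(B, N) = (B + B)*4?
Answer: 63/116 ≈ 0.54310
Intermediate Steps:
y(B, N) = 8*B (y(B, N) = (2*B)*4 = 8*B)
a(l) = 50/3 - l/3 (a(l) = (50 - l)/3 = 50/3 - l/3)
a(y(1, H))/(29 - 29/9) = (50/3 - 8/3)/(29 - 29/9) = 14/(232/9) = 14*(9/232) = 63/116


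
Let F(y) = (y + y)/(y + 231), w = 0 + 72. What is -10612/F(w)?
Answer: -267953/12 ≈ -22329.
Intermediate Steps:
w = 72
F(y) = 2*y/(231 + y) (F(y) = (2*y)/(231 + y) = 2*y/(231 + y))
-10612/F(w) = -10612/(2*72/(231 + 72)) = -10612/(2*72/303) = -10612/(2*72*(1/303)) = -10612/48/101 = -10612*101/48 = -267953/12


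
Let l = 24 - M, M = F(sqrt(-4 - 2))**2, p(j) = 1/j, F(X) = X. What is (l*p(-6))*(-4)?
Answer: 20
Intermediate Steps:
p(j) = 1/j
M = -6 (M = (sqrt(-4 - 2))**2 = (sqrt(-6))**2 = (I*sqrt(6))**2 = -6)
l = 30 (l = 24 - 1*(-6) = 24 + 6 = 30)
(l*p(-6))*(-4) = (30/(-6))*(-4) = (30*(-1/6))*(-4) = -5*(-4) = 20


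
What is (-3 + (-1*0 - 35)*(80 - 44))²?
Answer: 1595169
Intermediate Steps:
(-3 + (-1*0 - 35)*(80 - 44))² = (-3 + (0 - 35)*36)² = (-3 - 35*36)² = (-3 - 1260)² = (-1263)² = 1595169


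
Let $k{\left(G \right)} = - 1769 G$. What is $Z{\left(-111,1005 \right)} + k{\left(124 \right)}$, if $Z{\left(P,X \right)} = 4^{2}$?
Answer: $-219340$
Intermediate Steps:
$Z{\left(P,X \right)} = 16$
$Z{\left(-111,1005 \right)} + k{\left(124 \right)} = 16 - 219356 = -219340$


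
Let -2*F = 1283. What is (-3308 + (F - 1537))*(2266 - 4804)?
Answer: 13924737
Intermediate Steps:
F = -1283/2 (F = -1/2*1283 = -1283/2 ≈ -641.50)
(-3308 + (F - 1537))*(2266 - 4804) = (-3308 + (-1283/2 - 1537))*(2266 - 4804) = (-3308 - 4357/2)*(-2538) = -10973/2*(-2538) = 13924737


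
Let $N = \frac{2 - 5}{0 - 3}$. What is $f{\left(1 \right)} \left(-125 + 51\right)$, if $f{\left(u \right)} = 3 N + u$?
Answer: $-296$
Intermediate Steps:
$N = 1$ ($N = - \frac{3}{-3} = \left(-3\right) \left(- \frac{1}{3}\right) = 1$)
$f{\left(u \right)} = 3 + u$ ($f{\left(u \right)} = 3 \cdot 1 + u = 3 + u$)
$f{\left(1 \right)} \left(-125 + 51\right) = \left(3 + 1\right) \left(-125 + 51\right) = 4 \left(-74\right) = -296$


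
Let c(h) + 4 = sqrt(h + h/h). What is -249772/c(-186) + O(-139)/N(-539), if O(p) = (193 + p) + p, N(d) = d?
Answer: 538525517/108339 + 249772*I*sqrt(185)/201 ≈ 4970.7 + 16902.0*I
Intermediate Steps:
O(p) = 193 + 2*p
c(h) = -4 + sqrt(1 + h) (c(h) = -4 + sqrt(h + h/h) = -4 + sqrt(h + 1) = -4 + sqrt(1 + h))
-249772/c(-186) + O(-139)/N(-539) = -249772/(-4 + sqrt(1 - 186)) + (193 + 2*(-139))/(-539) = -249772/(-4 + sqrt(-185)) + (193 - 278)*(-1/539) = -249772/(-4 + I*sqrt(185)) - 85*(-1/539) = -249772/(-4 + I*sqrt(185)) + 85/539 = 85/539 - 249772/(-4 + I*sqrt(185))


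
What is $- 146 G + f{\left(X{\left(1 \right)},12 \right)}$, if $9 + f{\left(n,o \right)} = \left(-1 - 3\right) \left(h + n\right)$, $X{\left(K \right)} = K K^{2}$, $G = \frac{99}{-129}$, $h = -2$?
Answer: $\frac{4603}{43} \approx 107.05$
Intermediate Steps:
$G = - \frac{33}{43}$ ($G = 99 \left(- \frac{1}{129}\right) = - \frac{33}{43} \approx -0.76744$)
$X{\left(K \right)} = K^{3}$
$f{\left(n,o \right)} = -1 - 4 n$ ($f{\left(n,o \right)} = -9 + \left(-1 - 3\right) \left(-2 + n\right) = -9 - 4 \left(-2 + n\right) = -9 - \left(-8 + 4 n\right) = -1 - 4 n$)
$- 146 G + f{\left(X{\left(1 \right)},12 \right)} = \left(-146\right) \left(- \frac{33}{43}\right) - \left(1 + 4 \cdot 1^{3}\right) = \frac{4818}{43} - 5 = \frac{4603}{43}$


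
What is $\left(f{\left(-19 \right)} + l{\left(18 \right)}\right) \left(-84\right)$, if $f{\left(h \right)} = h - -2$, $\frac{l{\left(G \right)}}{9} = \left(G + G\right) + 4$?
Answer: $-28812$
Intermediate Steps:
$l{\left(G \right)} = 36 + 18 G$ ($l{\left(G \right)} = 9 \left(\left(G + G\right) + 4\right) = 9 \left(2 G + 4\right) = 9 \left(4 + 2 G\right) = 36 + 18 G$)
$f{\left(h \right)} = 2 + h$ ($f{\left(h \right)} = h + 2 = 2 + h$)
$\left(f{\left(-19 \right)} + l{\left(18 \right)}\right) \left(-84\right) = \left(\left(2 - 19\right) + \left(36 + 18 \cdot 18\right)\right) \left(-84\right) = \left(-17 + \left(36 + 324\right)\right) \left(-84\right) = \left(-17 + 360\right) \left(-84\right) = 343 \left(-84\right) = -28812$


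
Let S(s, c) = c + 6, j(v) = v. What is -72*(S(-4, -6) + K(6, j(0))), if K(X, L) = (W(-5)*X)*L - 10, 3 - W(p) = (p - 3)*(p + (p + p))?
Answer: 720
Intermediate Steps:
W(p) = 3 - 3*p*(-3 + p) (W(p) = 3 - (p - 3)*(p + (p + p)) = 3 - (-3 + p)*(p + 2*p) = 3 - (-3 + p)*3*p = 3 - 3*p*(-3 + p))
S(s, c) = 6 + c
K(X, L) = -10 - 117*L*X (K(X, L) = ((3 - 3*(-5)² + 9*(-5))*X)*L - 10 = ((3 - 3*25 - 45)*X)*L - 10 = ((3 - 75 - 45)*X)*L - 10 = (-117*X)*L - 10 = -117*L*X - 10 = -10 - 117*L*X)
-72*(S(-4, -6) + K(6, j(0))) = -72*((6 - 6) + (-10 - 117*0*6)) = -72*(0 + (-10 + 0)) = -72*(0 - 10) = -72*(-10) = 720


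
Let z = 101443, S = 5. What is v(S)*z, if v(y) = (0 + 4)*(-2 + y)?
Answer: 1217316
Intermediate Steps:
v(y) = -8 + 4*y (v(y) = 4*(-2 + y) = -8 + 4*y)
v(S)*z = (-8 + 4*5)*101443 = (-8 + 20)*101443 = 12*101443 = 1217316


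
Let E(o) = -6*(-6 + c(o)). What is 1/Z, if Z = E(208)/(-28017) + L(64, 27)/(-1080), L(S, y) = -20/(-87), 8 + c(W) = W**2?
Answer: 14624874/135455887 ≈ 0.10797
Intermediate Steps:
c(W) = -8 + W**2
E(o) = 84 - 6*o**2 (E(o) = -6*(-6 + (-8 + o**2)) = -6*(-14 + o**2) = 84 - 6*o**2)
L(S, y) = 20/87 (L(S, y) = -20*(-1/87) = 20/87)
Z = 135455887/14624874 (Z = (84 - 6*208**2)/(-28017) + (20/87)/(-1080) = (84 - 6*43264)*(-1/28017) + (20/87)*(-1/1080) = (84 - 259584)*(-1/28017) - 1/4698 = -259500*(-1/28017) - 1/4698 = 86500/9339 - 1/4698 = 135455887/14624874 ≈ 9.2620)
1/Z = 1/(135455887/14624874) = 14624874/135455887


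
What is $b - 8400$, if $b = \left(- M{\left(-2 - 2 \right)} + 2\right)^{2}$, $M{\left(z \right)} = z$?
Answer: $-8364$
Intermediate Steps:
$b = 36$ ($b = \left(- (-2 - 2) + 2\right)^{2} = \left(\left(-1\right) \left(-4\right) + 2\right)^{2} = \left(4 + 2\right)^{2} = 6^{2} = 36$)
$b - 8400 = 36 - 8400 = -8364$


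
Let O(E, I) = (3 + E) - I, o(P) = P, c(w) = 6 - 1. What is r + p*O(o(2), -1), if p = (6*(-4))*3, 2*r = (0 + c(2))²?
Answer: -839/2 ≈ -419.50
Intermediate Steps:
c(w) = 5
r = 25/2 (r = (0 + 5)²/2 = (½)*5² = (½)*25 = 25/2 ≈ 12.500)
p = -72 (p = -24*3 = -72)
O(E, I) = 3 + E - I
r + p*O(o(2), -1) = 25/2 - 72*(3 + 2 - 1*(-1)) = 25/2 - 72*(3 + 2 + 1) = 25/2 - 72*6 = 25/2 - 432 = -839/2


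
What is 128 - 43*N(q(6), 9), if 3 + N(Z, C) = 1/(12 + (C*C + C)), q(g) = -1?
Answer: 26171/102 ≈ 256.58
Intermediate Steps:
N(Z, C) = -3 + 1/(12 + C + C²) (N(Z, C) = -3 + 1/(12 + (C*C + C)) = -3 + 1/(12 + (C² + C)) = -3 + 1/(12 + (C + C²)) = -3 + 1/(12 + C + C²))
128 - 43*N(q(6), 9) = 128 - 43*(-35 - 3*9 - 3*9²)/(12 + 9 + 9²) = 128 - 43*(-35 - 27 - 3*81)/(12 + 9 + 81) = 128 - 43*(-35 - 27 - 243)/102 = 128 - 43*(-305)/102 = 128 - 43*(-305/102) = 128 + 13115/102 = 26171/102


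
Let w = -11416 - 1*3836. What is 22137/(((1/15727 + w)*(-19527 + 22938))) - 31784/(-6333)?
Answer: 963080004949815/191911113306007 ≈ 5.0184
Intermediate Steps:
w = -15252 (w = -11416 - 3836 = -15252)
22137/(((1/15727 + w)*(-19527 + 22938))) - 31784/(-6333) = 22137/(((1/15727 - 15252)*(-19527 + 22938))) - 31784/(-6333) = 22137/(((1/15727 - 15252)*3411)) - 31784*(-1/6333) = 22137/((-239868203/15727*3411)) + 31784/6333 = 22137/(-818190440433/15727) + 31784/6333 = 22137*(-15727/818190440433) + 31784/6333 = -116049533/272730146811 + 31784/6333 = 963080004949815/191911113306007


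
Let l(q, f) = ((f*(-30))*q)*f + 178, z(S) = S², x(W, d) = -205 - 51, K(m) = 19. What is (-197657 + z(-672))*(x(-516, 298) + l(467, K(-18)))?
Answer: -1284283540776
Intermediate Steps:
x(W, d) = -256
l(q, f) = 178 - 30*q*f² (l(q, f) = ((-30*f)*q)*f + 178 = (-30*f*q)*f + 178 = -30*q*f² + 178 = 178 - 30*q*f²)
(-197657 + z(-672))*(x(-516, 298) + l(467, K(-18))) = (-197657 + (-672)²)*(-256 + (178 - 30*467*19²)) = (-197657 + 451584)*(-256 + (178 - 30*467*361)) = 253927*(-256 + (178 - 5057610)) = 253927*(-256 - 5057432) = 253927*(-5057688) = -1284283540776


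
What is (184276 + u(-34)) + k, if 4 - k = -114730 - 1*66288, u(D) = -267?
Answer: 365031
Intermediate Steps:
k = 181022 (k = 4 - (-114730 - 1*66288) = 4 - (-114730 - 66288) = 4 - 1*(-181018) = 4 + 181018 = 181022)
(184276 + u(-34)) + k = (184276 - 267) + 181022 = 184009 + 181022 = 365031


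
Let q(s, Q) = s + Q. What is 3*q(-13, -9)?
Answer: -66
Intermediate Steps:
q(s, Q) = Q + s
3*q(-13, -9) = 3*(-9 - 13) = 3*(-22) = -66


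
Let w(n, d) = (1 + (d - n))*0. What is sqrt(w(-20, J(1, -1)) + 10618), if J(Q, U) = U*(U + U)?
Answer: sqrt(10618) ≈ 103.04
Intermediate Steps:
J(Q, U) = 2*U**2 (J(Q, U) = U*(2*U) = 2*U**2)
w(n, d) = 0 (w(n, d) = (1 + d - n)*0 = 0)
sqrt(w(-20, J(1, -1)) + 10618) = sqrt(0 + 10618) = sqrt(10618)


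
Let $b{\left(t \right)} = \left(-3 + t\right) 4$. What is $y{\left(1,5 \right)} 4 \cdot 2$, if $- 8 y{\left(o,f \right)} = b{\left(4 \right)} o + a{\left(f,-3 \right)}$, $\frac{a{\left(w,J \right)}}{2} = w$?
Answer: $-14$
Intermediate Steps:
$b{\left(t \right)} = -12 + 4 t$
$a{\left(w,J \right)} = 2 w$
$y{\left(o,f \right)} = - \frac{o}{2} - \frac{f}{4}$ ($y{\left(o,f \right)} = - \frac{\left(-12 + 4 \cdot 4\right) o + 2 f}{8} = - \frac{\left(-12 + 16\right) o + 2 f}{8} = - \frac{4 o + 2 f}{8} = - \frac{2 f + 4 o}{8} = - \frac{o}{2} - \frac{f}{4}$)
$y{\left(1,5 \right)} 4 \cdot 2 = \left(\left(- \frac{1}{2}\right) 1 - \frac{5}{4}\right) 4 \cdot 2 = \left(- \frac{1}{2} - \frac{5}{4}\right) 4 \cdot 2 = \left(- \frac{7}{4}\right) 4 \cdot 2 = \left(-7\right) 2 = -14$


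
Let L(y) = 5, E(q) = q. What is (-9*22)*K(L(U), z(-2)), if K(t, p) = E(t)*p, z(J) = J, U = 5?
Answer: 1980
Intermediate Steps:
K(t, p) = p*t (K(t, p) = t*p = p*t)
(-9*22)*K(L(U), z(-2)) = (-9*22)*(-2*5) = -198*(-10) = 1980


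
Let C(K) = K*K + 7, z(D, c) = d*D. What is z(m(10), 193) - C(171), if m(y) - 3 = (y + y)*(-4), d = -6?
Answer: -28786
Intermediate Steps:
m(y) = 3 - 8*y (m(y) = 3 + (y + y)*(-4) = 3 + (2*y)*(-4) = 3 - 8*y)
z(D, c) = -6*D
C(K) = 7 + K**2 (C(K) = K**2 + 7 = 7 + K**2)
z(m(10), 193) - C(171) = -6*(3 - 8*10) - (7 + 171**2) = -6*(3 - 80) - (7 + 29241) = -6*(-77) - 1*29248 = 462 - 29248 = -28786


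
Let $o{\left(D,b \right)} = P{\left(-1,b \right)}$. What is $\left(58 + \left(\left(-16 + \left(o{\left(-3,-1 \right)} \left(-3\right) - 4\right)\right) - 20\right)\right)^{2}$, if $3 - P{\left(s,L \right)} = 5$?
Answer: $576$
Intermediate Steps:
$P{\left(s,L \right)} = -2$ ($P{\left(s,L \right)} = 3 - 5 = -2$)
$o{\left(D,b \right)} = -2$
$\left(58 + \left(\left(-16 + \left(o{\left(-3,-1 \right)} \left(-3\right) - 4\right)\right) - 20\right)\right)^{2} = \left(58 - 34\right)^{2} = 24^{2} = 576$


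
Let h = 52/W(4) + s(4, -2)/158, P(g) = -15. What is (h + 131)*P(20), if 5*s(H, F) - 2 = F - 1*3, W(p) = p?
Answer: -341271/158 ≈ -2159.9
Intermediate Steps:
s(H, F) = -⅕ + F/5 (s(H, F) = ⅖ + (F - 1*3)/5 = ⅖ + (F - 3)/5 = ⅖ + (-3 + F)/5 = ⅖ + (-⅗ + F/5) = -⅕ + F/5)
h = 10267/790 (h = 52/4 + (-⅕ + (⅕)*(-2))/158 = 52*(¼) + (-⅕ - ⅖)*(1/158) = 13 - ⅗*1/158 = 13 - 3/790 = 10267/790 ≈ 12.996)
(h + 131)*P(20) = (10267/790 + 131)*(-15) = (113757/790)*(-15) = -341271/158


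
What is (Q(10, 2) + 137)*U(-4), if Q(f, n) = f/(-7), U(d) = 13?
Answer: 12337/7 ≈ 1762.4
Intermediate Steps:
Q(f, n) = -f/7 (Q(f, n) = f*(-⅐) = -f/7)
(Q(10, 2) + 137)*U(-4) = (-⅐*10 + 137)*13 = (-10/7 + 137)*13 = (949/7)*13 = 12337/7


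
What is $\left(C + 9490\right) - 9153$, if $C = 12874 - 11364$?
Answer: $1847$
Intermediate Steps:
$C = 1510$
$\left(C + 9490\right) - 9153 = \left(1510 + 9490\right) - 9153 = 11000 - 9153 = 1847$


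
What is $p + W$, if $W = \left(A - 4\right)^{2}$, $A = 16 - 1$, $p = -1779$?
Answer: $-1658$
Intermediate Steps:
$A = 15$
$W = 121$ ($W = \left(15 - 4\right)^{2} = 11^{2} = 121$)
$p + W = -1779 + 121 = -1658$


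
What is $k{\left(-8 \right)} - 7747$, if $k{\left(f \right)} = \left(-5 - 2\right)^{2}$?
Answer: $-7698$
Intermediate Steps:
$k{\left(f \right)} = 49$ ($k{\left(f \right)} = \left(-7\right)^{2} = 49$)
$k{\left(-8 \right)} - 7747 = 49 - 7747 = -7698$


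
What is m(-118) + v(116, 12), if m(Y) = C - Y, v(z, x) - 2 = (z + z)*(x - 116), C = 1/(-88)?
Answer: -2112705/88 ≈ -24008.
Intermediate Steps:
C = -1/88 ≈ -0.011364
v(z, x) = 2 + 2*z*(-116 + x) (v(z, x) = 2 + (z + z)*(x - 116) = 2 + (2*z)*(-116 + x) = 2 + 2*z*(-116 + x))
m(Y) = -1/88 - Y
m(-118) + v(116, 12) = (-1/88 - 1*(-118)) + (2 - 232*116 + 2*12*116) = (-1/88 + 118) + (2 - 26912 + 2784) = 10383/88 - 24126 = -2112705/88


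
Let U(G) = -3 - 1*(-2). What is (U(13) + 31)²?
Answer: 900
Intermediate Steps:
U(G) = -1 (U(G) = -3 + 2 = -1)
(U(13) + 31)² = (-1 + 31)² = 30² = 900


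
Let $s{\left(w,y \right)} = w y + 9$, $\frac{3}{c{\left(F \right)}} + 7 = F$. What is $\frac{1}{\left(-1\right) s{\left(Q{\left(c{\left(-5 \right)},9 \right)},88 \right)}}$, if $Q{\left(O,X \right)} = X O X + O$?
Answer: $\frac{1}{1795} \approx 0.0005571$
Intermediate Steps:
$c{\left(F \right)} = \frac{3}{-7 + F}$
$Q{\left(O,X \right)} = O + O X^{2}$ ($Q{\left(O,X \right)} = O X X + O = O X^{2} + O = O + O X^{2}$)
$s{\left(w,y \right)} = 9 + w y$
$\frac{1}{\left(-1\right) s{\left(Q{\left(c{\left(-5 \right)},9 \right)},88 \right)}} = \frac{1}{\left(-1\right) \left(9 + \frac{3}{-7 - 5} \left(1 + 9^{2}\right) 88\right)} = \frac{1}{\left(-1\right) \left(9 + \frac{3}{-12} \left(1 + 81\right) 88\right)} = \frac{1}{\left(-1\right) \left(9 + 3 \left(- \frac{1}{12}\right) 82 \cdot 88\right)} = \frac{1}{\left(-1\right) \left(9 + \left(- \frac{1}{4}\right) 82 \cdot 88\right)} = \frac{1}{\left(-1\right) \left(9 - 1804\right)} = \frac{1}{\left(-1\right) \left(-1795\right)} = \frac{1}{1795}$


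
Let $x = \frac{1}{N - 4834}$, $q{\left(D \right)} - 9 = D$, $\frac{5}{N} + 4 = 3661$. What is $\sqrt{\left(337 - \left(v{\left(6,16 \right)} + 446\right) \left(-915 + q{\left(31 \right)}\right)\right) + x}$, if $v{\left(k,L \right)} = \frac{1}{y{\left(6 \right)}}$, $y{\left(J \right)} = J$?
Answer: $\frac{\sqrt{4395875403165963289482}}{106067598} \approx 625.09$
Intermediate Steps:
$N = \frac{5}{3657}$ ($N = \frac{5}{-4 + 3661} = \frac{5}{3657} \approx 0.0013672$)
$q{\left(D \right)} = 9 + D$
$v{\left(k,L \right)} = \frac{1}{6}$
$x = - \frac{3657}{17677933}$ ($x = \frac{1}{\frac{5}{3657} - 4834} = \frac{1}{- \frac{17677933}{3657}} = - \frac{3657}{17677933} \approx -0.00020687$)
$\sqrt{\left(337 - \left(v{\left(6,16 \right)} + 446\right) \left(-915 + q{\left(31 \right)}\right)\right) + x} = \sqrt{\left(337 - \left(\frac{1}{6} + 446\right) \left(-915 + \left(9 + 31\right)\right)\right) - \frac{3657}{17677933}} = \sqrt{\left(337 - \frac{2677 \left(-915 + 40\right)}{6}\right) - \frac{3657}{17677933}} = \sqrt{\left(337 - \frac{2677}{6} \left(-875\right)\right) - \frac{3657}{17677933}} = \sqrt{\left(337 - - \frac{2342375}{6}\right) - \frac{3657}{17677933}} = \sqrt{\left(337 + \frac{2342375}{6}\right) - \frac{3657}{17677933}} = \sqrt{\frac{2344397}{6} - \frac{3657}{17677933}} = \sqrt{\frac{41444093069459}{106067598}} = \frac{\sqrt{4395875403165963289482}}{106067598}$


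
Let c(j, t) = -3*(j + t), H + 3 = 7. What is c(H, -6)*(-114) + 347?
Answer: -337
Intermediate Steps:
H = 4 (H = -3 + 7 = 4)
c(j, t) = -3*j - 3*t
c(H, -6)*(-114) + 347 = (-3*4 - 3*(-6))*(-114) + 347 = (-12 + 18)*(-114) + 347 = 6*(-114) + 347 = -684 + 347 = -337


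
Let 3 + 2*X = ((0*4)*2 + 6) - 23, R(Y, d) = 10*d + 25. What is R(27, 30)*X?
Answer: -3250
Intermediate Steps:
R(Y, d) = 25 + 10*d
X = -10 (X = -3/2 + (((0*4)*2 + 6) - 23)/2 = -3/2 + ((0*2 + 6) - 23)/2 = -3/2 + ((0 + 6) - 23)/2 = -3/2 + (6 - 23)/2 = -3/2 + (½)*(-17) = -3/2 - 17/2 = -10)
R(27, 30)*X = (25 + 10*30)*(-10) = (25 + 300)*(-10) = 325*(-10) = -3250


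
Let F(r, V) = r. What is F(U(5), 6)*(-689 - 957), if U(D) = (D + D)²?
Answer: -164600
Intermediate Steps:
U(D) = 4*D² (U(D) = (2*D)² = 4*D²)
F(U(5), 6)*(-689 - 957) = (4*5²)*(-689 - 957) = (4*25)*(-1646) = 100*(-1646) = -164600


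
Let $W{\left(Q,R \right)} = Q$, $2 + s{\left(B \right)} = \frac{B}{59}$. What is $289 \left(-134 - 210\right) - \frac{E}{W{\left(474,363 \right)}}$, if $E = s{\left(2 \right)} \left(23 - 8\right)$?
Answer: $- \frac{463377686}{4661} \approx -99416.0$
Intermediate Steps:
$s{\left(B \right)} = -2 + \frac{B}{59}$
$E = - \frac{1740}{59}$ ($E = \left(-2 + \frac{1}{59} \cdot 2\right) \left(23 - 8\right) = \left(-2 + \frac{2}{59}\right) \left(23 - 8\right) = \left(- \frac{116}{59}\right) 15 = - \frac{1740}{59} \approx -29.492$)
$289 \left(-134 - 210\right) - \frac{E}{W{\left(474,363 \right)}} = 289 \left(-134 - 210\right) - - \frac{1740}{59 \cdot 474} = 289 \left(-344\right) - \left(- \frac{1740}{59}\right) \frac{1}{474} = -99416 - - \frac{290}{4661} = -99416 + \frac{290}{4661} = - \frac{463377686}{4661}$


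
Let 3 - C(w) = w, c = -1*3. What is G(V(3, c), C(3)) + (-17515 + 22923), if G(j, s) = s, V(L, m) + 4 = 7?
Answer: 5408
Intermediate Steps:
c = -3
V(L, m) = 3 (V(L, m) = -4 + 7 = 3)
C(w) = 3 - w
G(V(3, c), C(3)) + (-17515 + 22923) = (3 - 1*3) + (-17515 + 22923) = (3 - 3) + 5408 = 0 + 5408 = 5408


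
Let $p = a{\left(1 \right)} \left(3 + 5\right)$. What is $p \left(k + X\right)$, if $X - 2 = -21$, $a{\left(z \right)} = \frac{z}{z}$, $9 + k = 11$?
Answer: $-136$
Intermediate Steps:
$k = 2$ ($k = -9 + 11 = 2$)
$a{\left(z \right)} = 1$
$p = 8$ ($p = 1 \left(3 + 5\right) = 1 \cdot 8 = 8$)
$X = -19$ ($X = 2 - 21 = -19$)
$p \left(k + X\right) = 8 \left(2 - 19\right) = 8 \left(-17\right) = -136$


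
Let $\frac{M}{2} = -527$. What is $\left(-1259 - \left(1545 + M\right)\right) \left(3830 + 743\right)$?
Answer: $-8002750$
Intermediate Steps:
$M = -1054$ ($M = 2 \left(-527\right) = -1054$)
$\left(-1259 - \left(1545 + M\right)\right) \left(3830 + 743\right) = \left(-1259 - 491\right) \left(3830 + 743\right) = \left(-1259 + \left(-1545 + 1054\right)\right) 4573 = \left(-1259 - 491\right) 4573 = \left(-1750\right) 4573 = -8002750$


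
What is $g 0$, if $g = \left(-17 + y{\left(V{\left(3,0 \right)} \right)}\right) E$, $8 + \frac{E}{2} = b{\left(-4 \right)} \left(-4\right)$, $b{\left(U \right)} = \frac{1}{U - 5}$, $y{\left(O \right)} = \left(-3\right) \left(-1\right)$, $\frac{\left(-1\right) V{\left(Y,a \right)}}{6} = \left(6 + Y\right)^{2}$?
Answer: $0$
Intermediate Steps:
$V{\left(Y,a \right)} = - 6 \left(6 + Y\right)^{2}$
$y{\left(O \right)} = 3$
$b{\left(U \right)} = \frac{1}{-5 + U}$
$E = - \frac{136}{9}$ ($E = -16 + 2 \frac{1}{-5 - 4} \left(-4\right) = -16 + 2 \frac{1}{-9} \left(-4\right) = -16 + 2 \left(\left(- \frac{1}{9}\right) \left(-4\right)\right) = -16 + 2 \cdot \frac{4}{9} = -16 + \frac{8}{9} = - \frac{136}{9} \approx -15.111$)
$g = \frac{1904}{9}$ ($g = \left(-17 + 3\right) \left(- \frac{136}{9}\right) = \left(-14\right) \left(- \frac{136}{9}\right) = \frac{1904}{9} \approx 211.56$)
$g 0 = \frac{1904}{9} \cdot 0 = 0$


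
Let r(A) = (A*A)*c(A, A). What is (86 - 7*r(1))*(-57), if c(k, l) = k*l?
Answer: -4503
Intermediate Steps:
r(A) = A**4 (r(A) = (A*A)*(A*A) = A**2*A**2 = A**4)
(86 - 7*r(1))*(-57) = (86 - 7*1**4)*(-57) = (86 - 7*1)*(-57) = (86 - 7)*(-57) = 79*(-57) = -4503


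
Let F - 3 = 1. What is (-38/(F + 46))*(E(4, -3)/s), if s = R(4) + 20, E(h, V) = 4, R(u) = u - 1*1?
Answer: -76/575 ≈ -0.13217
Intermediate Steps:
F = 4 (F = 3 + 1 = 4)
R(u) = -1 + u (R(u) = u - 1 = -1 + u)
s = 23 (s = (-1 + 4) + 20 = 3 + 20 = 23)
(-38/(F + 46))*(E(4, -3)/s) = (-38/(4 + 46))*(4/23) = (-38/50)*(4*(1/23)) = ((1/50)*(-38))*(4/23) = -19/25*4/23 = -76/575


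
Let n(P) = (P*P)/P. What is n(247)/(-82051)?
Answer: -247/82051 ≈ -0.0030103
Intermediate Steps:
n(P) = P (n(P) = P²/P = P)
n(247)/(-82051) = 247/(-82051) = 247*(-1/82051) = -247/82051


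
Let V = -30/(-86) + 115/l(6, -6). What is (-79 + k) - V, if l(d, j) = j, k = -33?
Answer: -24041/258 ≈ -93.182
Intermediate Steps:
V = -4855/258 (V = -30/(-86) + 115/(-6) = -30*(-1/86) + 115*(-⅙) = 15/43 - 115/6 = -4855/258 ≈ -18.818)
(-79 + k) - V = (-79 - 33) - 1*(-4855/258) = -112 + 4855/258 = -24041/258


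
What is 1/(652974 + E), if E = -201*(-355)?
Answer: 1/724329 ≈ 1.3806e-6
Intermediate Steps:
E = 71355
1/(652974 + E) = 1/(652974 + 71355) = 1/724329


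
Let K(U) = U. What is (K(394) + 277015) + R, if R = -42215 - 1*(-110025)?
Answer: 345219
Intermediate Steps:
R = 67810 (R = -42215 + 110025 = 67810)
(K(394) + 277015) + R = (394 + 277015) + 67810 = 277409 + 67810 = 345219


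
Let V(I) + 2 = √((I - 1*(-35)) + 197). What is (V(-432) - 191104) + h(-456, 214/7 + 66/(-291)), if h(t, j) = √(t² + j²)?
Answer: -191106 + 12*√668691293/679 + 10*I*√2 ≈ -1.9065e+5 + 14.142*I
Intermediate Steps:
h(t, j) = √(j² + t²)
V(I) = -2 + √(232 + I) (V(I) = -2 + √((I - 1*(-35)) + 197) = -2 + √((I + 35) + 197) = -2 + √((35 + I) + 197) = -2 + √(232 + I))
(V(-432) - 191104) + h(-456, 214/7 + 66/(-291)) = ((-2 + √(232 - 432)) - 191104) + √((214/7 + 66/(-291))² + (-456)²) = ((-2 + √(-200)) - 191104) + √((214*(⅐) + 66*(-1/291))² + 207936) = ((-2 + 10*I*√2) - 191104) + √((214/7 - 22/97)² + 207936) = (-191106 + 10*I*√2) + √((20604/679)² + 207936) = (-191106 + 10*I*√2) + √(424524816/461041 + 207936) = (-191106 + 10*I*√2) + √(96291546192/461041) = (-191106 + 10*I*√2) + 12*√668691293/679 = -191106 + 12*√668691293/679 + 10*I*√2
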